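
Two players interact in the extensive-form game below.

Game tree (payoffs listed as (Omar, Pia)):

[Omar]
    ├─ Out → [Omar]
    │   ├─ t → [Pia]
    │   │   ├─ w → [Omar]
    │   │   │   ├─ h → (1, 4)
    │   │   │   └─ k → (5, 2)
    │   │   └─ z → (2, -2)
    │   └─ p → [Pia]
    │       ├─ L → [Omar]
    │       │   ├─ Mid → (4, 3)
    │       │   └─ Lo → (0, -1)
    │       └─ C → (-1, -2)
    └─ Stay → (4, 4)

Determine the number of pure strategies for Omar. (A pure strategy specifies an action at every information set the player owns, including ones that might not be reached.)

16

Omar owns the root with actions {Out, Stay} — two choices.
Omar owns the node after Out with actions {t, p} — two choices.
Omar owns the node after Out-t-w with actions {h, k} — two choices.
Omar owns the node after Out-p-L with actions {Mid, Lo} — two choices.
A pure strategy fixes one action at each information set independently, so the count is the product 2 × 2 × 2 × 2 = 16.
(For reference, Pia has 4 pure strategies, giving a 16×4 normal-form matrix.)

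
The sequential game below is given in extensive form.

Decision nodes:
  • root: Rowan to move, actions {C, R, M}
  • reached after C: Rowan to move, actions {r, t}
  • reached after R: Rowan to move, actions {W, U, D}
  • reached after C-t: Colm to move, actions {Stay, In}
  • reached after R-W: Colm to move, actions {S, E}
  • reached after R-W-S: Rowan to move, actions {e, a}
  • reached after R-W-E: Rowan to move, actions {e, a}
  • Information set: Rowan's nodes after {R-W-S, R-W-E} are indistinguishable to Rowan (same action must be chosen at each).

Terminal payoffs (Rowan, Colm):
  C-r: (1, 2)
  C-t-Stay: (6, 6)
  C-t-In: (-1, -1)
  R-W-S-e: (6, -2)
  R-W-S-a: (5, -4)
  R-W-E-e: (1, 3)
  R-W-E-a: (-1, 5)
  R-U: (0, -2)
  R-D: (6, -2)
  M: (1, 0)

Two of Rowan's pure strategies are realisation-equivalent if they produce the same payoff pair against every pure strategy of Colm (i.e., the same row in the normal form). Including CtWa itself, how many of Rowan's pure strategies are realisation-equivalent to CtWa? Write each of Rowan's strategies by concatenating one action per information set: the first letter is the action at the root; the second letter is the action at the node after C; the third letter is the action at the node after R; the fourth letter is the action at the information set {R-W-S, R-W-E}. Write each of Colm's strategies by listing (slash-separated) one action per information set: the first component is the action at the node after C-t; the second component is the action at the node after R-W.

6

Row for CtWa (columns Stay/S, Stay/E, In/S, In/E): (6,6) (6,6) (-1,-1) (-1,-1).
Under CtWa, Rowan's choice at the node after R and at the information set {R-W-S, R-W-E} can never be reached regardless of what Colm does, so varying those choices leaves every outcome unchanged.
Holding the reachable choices fixed and varying the unreachable ones freely already gives 3 × 2 = 6 equivalent strategies.
No other strategy reproduces this row, so those 6 are the full class: CtWe, CtWa, CtUe, CtUa, CtDe, CtDa.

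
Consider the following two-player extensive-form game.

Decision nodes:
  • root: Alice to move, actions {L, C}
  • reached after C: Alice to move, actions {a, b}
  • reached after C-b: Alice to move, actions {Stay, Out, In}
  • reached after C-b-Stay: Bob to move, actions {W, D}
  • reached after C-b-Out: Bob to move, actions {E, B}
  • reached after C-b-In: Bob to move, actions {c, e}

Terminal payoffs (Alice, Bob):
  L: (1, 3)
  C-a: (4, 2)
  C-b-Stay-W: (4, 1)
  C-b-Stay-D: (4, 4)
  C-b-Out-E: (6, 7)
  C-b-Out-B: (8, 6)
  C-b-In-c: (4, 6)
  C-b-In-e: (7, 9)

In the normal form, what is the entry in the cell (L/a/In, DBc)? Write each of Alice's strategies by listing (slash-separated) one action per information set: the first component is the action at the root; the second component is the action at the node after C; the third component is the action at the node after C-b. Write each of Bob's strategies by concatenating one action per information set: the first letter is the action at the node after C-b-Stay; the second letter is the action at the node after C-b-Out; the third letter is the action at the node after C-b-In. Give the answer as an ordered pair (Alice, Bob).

(1, 3)

Trace the play path from the root:
  Alice plays L
→ terminal payoff (1, 3).
(Alice's choice at the node after C is never reached on this path, so it doesn't affect the outcome.)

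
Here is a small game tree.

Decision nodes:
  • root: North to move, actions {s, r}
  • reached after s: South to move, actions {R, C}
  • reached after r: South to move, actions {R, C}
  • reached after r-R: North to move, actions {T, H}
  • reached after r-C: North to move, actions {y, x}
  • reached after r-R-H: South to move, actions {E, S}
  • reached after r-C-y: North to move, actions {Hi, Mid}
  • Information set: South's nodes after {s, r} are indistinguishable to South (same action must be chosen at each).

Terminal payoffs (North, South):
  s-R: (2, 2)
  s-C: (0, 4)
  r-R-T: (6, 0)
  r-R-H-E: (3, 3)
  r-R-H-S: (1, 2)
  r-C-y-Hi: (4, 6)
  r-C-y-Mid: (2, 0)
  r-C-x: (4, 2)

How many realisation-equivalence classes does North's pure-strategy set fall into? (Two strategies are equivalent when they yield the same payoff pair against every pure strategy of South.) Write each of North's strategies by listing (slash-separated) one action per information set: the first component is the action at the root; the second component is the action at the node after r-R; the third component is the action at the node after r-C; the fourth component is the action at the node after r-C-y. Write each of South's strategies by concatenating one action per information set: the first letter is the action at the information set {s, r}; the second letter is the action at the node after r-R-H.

North has 16 pure strategies: s/T/y/Hi, s/T/y/Mid, s/T/x/Hi, s/T/x/Mid, s/H/y/Hi, s/H/y/Mid, s/H/x/Hi, s/H/x/Mid, r/T/y/Hi, r/T/y/Mid, r/T/x/Hi, r/T/x/Mid, r/H/y/Hi, r/H/y/Mid, r/H/x/Hi, r/H/x/Mid. Columns: RE, RS, CE, CS.
{s/T/y/Hi, s/T/y/Mid, s/T/x/Hi, s/T/x/Mid, s/H/y/Hi, s/H/y/Mid, s/H/x/Hi, s/H/x/Mid} → row (2,2) (2,2) (0,4) (0,4)
{r/T/y/Hi} → row (6,0) (6,0) (4,6) (4,6)
{r/T/y/Mid} → row (6,0) (6,0) (2,0) (2,0)
{r/T/x/Hi, r/T/x/Mid} → row (6,0) (6,0) (4,2) (4,2)
{r/H/y/Hi} → row (3,3) (1,2) (4,6) (4,6)
{r/H/y/Mid} → row (3,3) (1,2) (2,0) (2,0)
{r/H/x/Hi, r/H/x/Mid} → row (3,3) (1,2) (4,2) (4,2)
That's 7 distinct rows out of 16 strategies.

7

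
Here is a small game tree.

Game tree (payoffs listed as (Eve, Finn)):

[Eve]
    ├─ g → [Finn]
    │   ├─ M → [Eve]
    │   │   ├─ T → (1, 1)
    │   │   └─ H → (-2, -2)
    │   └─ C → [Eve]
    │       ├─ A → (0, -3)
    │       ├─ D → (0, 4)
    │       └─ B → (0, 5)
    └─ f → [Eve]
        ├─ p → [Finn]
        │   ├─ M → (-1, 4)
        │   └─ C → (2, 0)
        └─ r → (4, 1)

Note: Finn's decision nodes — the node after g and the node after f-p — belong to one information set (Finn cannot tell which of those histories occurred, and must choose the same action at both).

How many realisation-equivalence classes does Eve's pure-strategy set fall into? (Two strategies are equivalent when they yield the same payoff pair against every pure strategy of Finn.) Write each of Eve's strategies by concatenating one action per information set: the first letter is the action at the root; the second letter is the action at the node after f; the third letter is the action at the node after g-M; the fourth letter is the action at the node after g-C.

Eve has 24 pure strategies: gpTA, gpTD, gpTB, gpHA, gpHD, gpHB, grTA, grTD, grTB, grHA, grHD, grHB, fpTA, fpTD, fpTB, fpHA, fpHD, fpHB, frTA, frTD, frTB, frHA, frHD, frHB. Columns: M, C.
{gpTA, grTA} → row (1,1) (0,-3)
{gpTD, grTD} → row (1,1) (0,4)
{gpTB, grTB} → row (1,1) (0,5)
{gpHA, grHA} → row (-2,-2) (0,-3)
{gpHD, grHD} → row (-2,-2) (0,4)
{gpHB, grHB} → row (-2,-2) (0,5)
{fpTA, fpTD, fpTB, fpHA, fpHD, fpHB} → row (-1,4) (2,0)
{frTA, frTD, frTB, frHA, frHD, frHB} → row (4,1) (4,1)
That's 8 distinct rows out of 24 strategies.

8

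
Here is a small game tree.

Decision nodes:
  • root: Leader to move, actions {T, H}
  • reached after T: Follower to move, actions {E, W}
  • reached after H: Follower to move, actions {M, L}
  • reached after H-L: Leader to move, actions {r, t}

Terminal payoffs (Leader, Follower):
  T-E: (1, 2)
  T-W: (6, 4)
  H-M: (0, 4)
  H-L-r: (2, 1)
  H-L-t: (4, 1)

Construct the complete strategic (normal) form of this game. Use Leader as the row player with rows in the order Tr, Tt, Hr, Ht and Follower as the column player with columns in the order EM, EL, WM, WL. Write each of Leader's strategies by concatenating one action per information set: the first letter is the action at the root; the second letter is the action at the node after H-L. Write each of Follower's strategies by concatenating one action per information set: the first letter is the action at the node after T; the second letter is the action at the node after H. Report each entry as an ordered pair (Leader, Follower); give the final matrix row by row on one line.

           EM       EL       WM       WL
  Tr    (1,2)    (1,2)    (6,4)    (6,4)
  Tt    (1,2)    (1,2)    (6,4)    (6,4)
  Hr    (0,4)    (2,1)    (0,4)    (2,1)
  Ht    (0,4)    (4,1)    (0,4)    (4,1)

Tr: (1,2) (1,2) (6,4) (6,4) | Tt: (1,2) (1,2) (6,4) (6,4) | Hr: (0,4) (2,1) (0,4) (2,1) | Ht: (0,4) (4,1) (0,4) (4,1)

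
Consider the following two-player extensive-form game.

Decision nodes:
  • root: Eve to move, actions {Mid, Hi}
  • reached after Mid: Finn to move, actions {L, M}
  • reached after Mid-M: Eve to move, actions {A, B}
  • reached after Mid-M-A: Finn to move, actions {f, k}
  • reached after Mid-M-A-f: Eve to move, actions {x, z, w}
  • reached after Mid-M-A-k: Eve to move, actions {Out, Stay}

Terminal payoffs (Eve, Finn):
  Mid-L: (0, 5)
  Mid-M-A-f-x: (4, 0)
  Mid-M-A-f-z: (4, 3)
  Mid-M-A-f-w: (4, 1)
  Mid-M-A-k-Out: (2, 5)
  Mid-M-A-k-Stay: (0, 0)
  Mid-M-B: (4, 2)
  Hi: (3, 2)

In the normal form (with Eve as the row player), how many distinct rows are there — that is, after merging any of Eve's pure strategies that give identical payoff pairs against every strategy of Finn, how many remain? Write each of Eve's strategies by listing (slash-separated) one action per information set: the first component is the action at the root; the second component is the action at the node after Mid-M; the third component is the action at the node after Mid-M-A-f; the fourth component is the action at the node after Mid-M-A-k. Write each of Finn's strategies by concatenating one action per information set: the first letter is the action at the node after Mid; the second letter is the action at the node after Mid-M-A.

8

Eve has 24 pure strategies: Mid/A/x/Out, Mid/A/x/Stay, Mid/A/z/Out, Mid/A/z/Stay, Mid/A/w/Out, Mid/A/w/Stay, Mid/B/x/Out, Mid/B/x/Stay, Mid/B/z/Out, Mid/B/z/Stay, Mid/B/w/Out, Mid/B/w/Stay, Hi/A/x/Out, Hi/A/x/Stay, Hi/A/z/Out, Hi/A/z/Stay, Hi/A/w/Out, Hi/A/w/Stay, Hi/B/x/Out, Hi/B/x/Stay, Hi/B/z/Out, Hi/B/z/Stay, Hi/B/w/Out, Hi/B/w/Stay. Columns: Lf, Lk, Mf, Mk.
{Mid/A/x/Out} → row (0,5) (0,5) (4,0) (2,5)
{Mid/A/x/Stay} → row (0,5) (0,5) (4,0) (0,0)
{Mid/A/z/Out} → row (0,5) (0,5) (4,3) (2,5)
{Mid/A/z/Stay} → row (0,5) (0,5) (4,3) (0,0)
{Mid/A/w/Out} → row (0,5) (0,5) (4,1) (2,5)
{Mid/A/w/Stay} → row (0,5) (0,5) (4,1) (0,0)
{Mid/B/x/Out, Mid/B/x/Stay, Mid/B/z/Out, Mid/B/z/Stay, Mid/B/w/Out, Mid/B/w/Stay} → row (0,5) (0,5) (4,2) (4,2)
{Hi/A/x/Out, Hi/A/x/Stay, Hi/A/z/Out, Hi/A/z/Stay, Hi/A/w/Out, Hi/A/w/Stay, Hi/B/x/Out, Hi/B/x/Stay, Hi/B/z/Out, Hi/B/z/Stay, Hi/B/w/Out, Hi/B/w/Stay} → row (3,2) (3,2) (3,2) (3,2)
That's 8 distinct rows out of 24 strategies.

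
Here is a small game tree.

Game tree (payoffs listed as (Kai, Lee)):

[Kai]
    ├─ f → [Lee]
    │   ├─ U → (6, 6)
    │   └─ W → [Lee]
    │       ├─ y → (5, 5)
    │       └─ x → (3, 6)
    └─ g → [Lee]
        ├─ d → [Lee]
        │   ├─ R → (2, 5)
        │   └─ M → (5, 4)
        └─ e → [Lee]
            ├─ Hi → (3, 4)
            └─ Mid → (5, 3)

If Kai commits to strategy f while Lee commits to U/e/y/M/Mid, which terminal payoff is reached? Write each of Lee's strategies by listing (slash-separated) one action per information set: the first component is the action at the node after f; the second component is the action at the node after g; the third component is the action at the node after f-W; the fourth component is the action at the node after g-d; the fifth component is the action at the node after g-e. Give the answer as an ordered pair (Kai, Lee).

Trace the play path from the root:
  Kai plays f
  Lee plays U at [f]
→ terminal payoff (6, 6).
(Lee's choice at the node after g is never reached on this path, so it doesn't affect the outcome.)

(6, 6)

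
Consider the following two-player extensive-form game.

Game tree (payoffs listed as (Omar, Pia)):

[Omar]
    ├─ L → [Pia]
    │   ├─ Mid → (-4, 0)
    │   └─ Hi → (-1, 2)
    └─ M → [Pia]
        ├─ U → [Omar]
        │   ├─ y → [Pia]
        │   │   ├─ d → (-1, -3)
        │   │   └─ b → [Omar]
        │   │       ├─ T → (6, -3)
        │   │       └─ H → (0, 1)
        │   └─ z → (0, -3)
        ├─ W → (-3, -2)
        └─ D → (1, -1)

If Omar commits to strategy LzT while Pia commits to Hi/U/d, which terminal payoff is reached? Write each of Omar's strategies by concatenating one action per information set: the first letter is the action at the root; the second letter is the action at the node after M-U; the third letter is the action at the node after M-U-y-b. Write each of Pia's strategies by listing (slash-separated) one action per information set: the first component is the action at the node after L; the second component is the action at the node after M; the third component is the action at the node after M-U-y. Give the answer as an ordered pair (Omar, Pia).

(-1, 2)

Trace the play path from the root:
  Omar plays L
  Pia plays Hi at [L]
→ terminal payoff (-1, 2).
(Omar's choice at the node after M-U is never reached on this path, so it doesn't affect the outcome.)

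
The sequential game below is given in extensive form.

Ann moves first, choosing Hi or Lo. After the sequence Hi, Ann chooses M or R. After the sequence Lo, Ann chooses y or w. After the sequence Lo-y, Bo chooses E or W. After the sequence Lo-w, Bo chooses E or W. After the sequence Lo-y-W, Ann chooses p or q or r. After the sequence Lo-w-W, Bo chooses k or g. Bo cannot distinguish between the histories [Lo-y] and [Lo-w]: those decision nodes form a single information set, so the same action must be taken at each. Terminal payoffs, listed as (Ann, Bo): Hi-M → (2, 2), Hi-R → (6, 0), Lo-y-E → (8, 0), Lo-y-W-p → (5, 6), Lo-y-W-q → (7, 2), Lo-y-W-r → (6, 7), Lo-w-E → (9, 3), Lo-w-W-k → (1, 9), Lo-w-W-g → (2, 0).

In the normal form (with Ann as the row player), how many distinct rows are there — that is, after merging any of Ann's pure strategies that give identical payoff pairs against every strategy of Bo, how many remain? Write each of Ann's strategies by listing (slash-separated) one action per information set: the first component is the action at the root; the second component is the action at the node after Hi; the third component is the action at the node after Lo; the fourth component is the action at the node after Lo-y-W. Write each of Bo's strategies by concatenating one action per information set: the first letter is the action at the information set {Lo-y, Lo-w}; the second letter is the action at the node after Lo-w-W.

6

Ann has 24 pure strategies: Hi/M/y/p, Hi/M/y/q, Hi/M/y/r, Hi/M/w/p, Hi/M/w/q, Hi/M/w/r, Hi/R/y/p, Hi/R/y/q, Hi/R/y/r, Hi/R/w/p, Hi/R/w/q, Hi/R/w/r, Lo/M/y/p, Lo/M/y/q, Lo/M/y/r, Lo/M/w/p, Lo/M/w/q, Lo/M/w/r, Lo/R/y/p, Lo/R/y/q, Lo/R/y/r, Lo/R/w/p, Lo/R/w/q, Lo/R/w/r. Columns: Ek, Eg, Wk, Wg.
{Hi/M/y/p, Hi/M/y/q, Hi/M/y/r, Hi/M/w/p, Hi/M/w/q, Hi/M/w/r} → row (2,2) (2,2) (2,2) (2,2)
{Hi/R/y/p, Hi/R/y/q, Hi/R/y/r, Hi/R/w/p, Hi/R/w/q, Hi/R/w/r} → row (6,0) (6,0) (6,0) (6,0)
{Lo/M/y/p, Lo/R/y/p} → row (8,0) (8,0) (5,6) (5,6)
{Lo/M/y/q, Lo/R/y/q} → row (8,0) (8,0) (7,2) (7,2)
{Lo/M/y/r, Lo/R/y/r} → row (8,0) (8,0) (6,7) (6,7)
{Lo/M/w/p, Lo/M/w/q, Lo/M/w/r, Lo/R/w/p, Lo/R/w/q, Lo/R/w/r} → row (9,3) (9,3) (1,9) (2,0)
That's 6 distinct rows out of 24 strategies.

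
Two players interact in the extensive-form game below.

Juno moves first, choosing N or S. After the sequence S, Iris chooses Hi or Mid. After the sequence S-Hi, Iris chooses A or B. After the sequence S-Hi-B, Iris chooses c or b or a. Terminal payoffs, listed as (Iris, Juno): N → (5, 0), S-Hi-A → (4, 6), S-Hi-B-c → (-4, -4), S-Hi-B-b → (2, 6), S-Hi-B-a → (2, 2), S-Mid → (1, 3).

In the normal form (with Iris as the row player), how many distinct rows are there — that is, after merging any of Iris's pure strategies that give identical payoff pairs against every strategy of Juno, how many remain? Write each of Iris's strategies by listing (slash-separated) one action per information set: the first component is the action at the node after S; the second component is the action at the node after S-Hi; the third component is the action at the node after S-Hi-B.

Iris has 12 pure strategies: Hi/A/c, Hi/A/b, Hi/A/a, Hi/B/c, Hi/B/b, Hi/B/a, Mid/A/c, Mid/A/b, Mid/A/a, Mid/B/c, Mid/B/b, Mid/B/a. Columns: N, S.
{Hi/A/c, Hi/A/b, Hi/A/a} → row (5,0) (4,6)
{Hi/B/c} → row (5,0) (-4,-4)
{Hi/B/b} → row (5,0) (2,6)
{Hi/B/a} → row (5,0) (2,2)
{Mid/A/c, Mid/A/b, Mid/A/a, Mid/B/c, Mid/B/b, Mid/B/a} → row (5,0) (1,3)
That's 5 distinct rows out of 12 strategies.

5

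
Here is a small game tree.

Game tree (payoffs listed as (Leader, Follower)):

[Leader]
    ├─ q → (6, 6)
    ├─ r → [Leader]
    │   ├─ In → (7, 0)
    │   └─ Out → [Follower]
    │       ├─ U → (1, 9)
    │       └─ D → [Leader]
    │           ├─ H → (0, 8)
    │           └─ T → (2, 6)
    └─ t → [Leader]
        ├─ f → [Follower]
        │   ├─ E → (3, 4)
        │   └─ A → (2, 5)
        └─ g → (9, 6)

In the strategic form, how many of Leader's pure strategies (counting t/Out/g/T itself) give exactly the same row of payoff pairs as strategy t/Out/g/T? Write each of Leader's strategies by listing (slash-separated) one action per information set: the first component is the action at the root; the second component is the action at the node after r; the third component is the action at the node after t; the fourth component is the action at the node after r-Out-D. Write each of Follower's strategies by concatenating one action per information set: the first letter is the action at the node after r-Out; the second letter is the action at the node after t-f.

Row for t/Out/g/T (columns UE, UA, DE, DA): (9,6) (9,6) (9,6) (9,6).
Under t/Out/g/T, Leader's choice at the node after r and at the node after r-Out-D can never be reached regardless of what Follower does, so varying those choices leaves every outcome unchanged.
Holding the reachable choices fixed and varying the unreachable ones freely already gives 2 × 2 = 4 equivalent strategies.
No other strategy reproduces this row, so those 4 are the full class: t/In/g/H, t/In/g/T, t/Out/g/H, t/Out/g/T.

4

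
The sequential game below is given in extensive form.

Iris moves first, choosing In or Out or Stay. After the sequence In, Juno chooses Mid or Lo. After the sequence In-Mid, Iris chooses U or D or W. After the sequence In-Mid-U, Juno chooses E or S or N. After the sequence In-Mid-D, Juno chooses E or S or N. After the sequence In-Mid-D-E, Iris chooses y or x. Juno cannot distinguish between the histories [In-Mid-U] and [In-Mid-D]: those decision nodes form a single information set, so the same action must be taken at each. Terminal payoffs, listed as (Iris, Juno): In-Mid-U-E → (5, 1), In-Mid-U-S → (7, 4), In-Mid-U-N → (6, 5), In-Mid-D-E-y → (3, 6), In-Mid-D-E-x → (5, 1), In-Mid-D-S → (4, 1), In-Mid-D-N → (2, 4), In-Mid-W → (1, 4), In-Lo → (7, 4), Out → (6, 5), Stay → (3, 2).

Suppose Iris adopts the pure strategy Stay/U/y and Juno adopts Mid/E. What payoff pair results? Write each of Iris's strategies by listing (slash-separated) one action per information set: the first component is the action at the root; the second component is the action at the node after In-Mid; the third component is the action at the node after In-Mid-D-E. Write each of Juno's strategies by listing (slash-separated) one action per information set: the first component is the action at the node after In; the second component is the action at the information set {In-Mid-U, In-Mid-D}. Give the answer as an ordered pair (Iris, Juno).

(3, 2)

Trace the play path from the root:
  Iris plays Stay
→ terminal payoff (3, 2).
(Iris's choice at the node after In-Mid is never reached on this path, so it doesn't affect the outcome.)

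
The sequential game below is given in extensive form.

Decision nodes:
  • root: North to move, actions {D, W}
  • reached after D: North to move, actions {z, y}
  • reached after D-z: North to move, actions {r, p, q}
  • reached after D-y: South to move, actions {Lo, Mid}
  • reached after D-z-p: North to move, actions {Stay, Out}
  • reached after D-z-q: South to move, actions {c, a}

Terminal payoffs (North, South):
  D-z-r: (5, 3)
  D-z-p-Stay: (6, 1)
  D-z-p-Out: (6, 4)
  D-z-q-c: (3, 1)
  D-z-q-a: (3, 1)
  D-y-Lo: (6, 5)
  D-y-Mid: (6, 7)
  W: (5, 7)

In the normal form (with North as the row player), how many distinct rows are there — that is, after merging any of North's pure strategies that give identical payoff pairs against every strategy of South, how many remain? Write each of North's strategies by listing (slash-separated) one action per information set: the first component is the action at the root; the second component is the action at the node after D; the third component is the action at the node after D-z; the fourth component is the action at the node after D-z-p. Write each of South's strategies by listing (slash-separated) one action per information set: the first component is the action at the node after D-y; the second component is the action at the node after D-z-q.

North has 24 pure strategies: D/z/r/Stay, D/z/r/Out, D/z/p/Stay, D/z/p/Out, D/z/q/Stay, D/z/q/Out, D/y/r/Stay, D/y/r/Out, D/y/p/Stay, D/y/p/Out, D/y/q/Stay, D/y/q/Out, W/z/r/Stay, W/z/r/Out, W/z/p/Stay, W/z/p/Out, W/z/q/Stay, W/z/q/Out, W/y/r/Stay, W/y/r/Out, W/y/p/Stay, W/y/p/Out, W/y/q/Stay, W/y/q/Out. Columns: Lo/c, Lo/a, Mid/c, Mid/a.
{D/z/r/Stay, D/z/r/Out} → row (5,3) (5,3) (5,3) (5,3)
{D/z/p/Stay} → row (6,1) (6,1) (6,1) (6,1)
{D/z/p/Out} → row (6,4) (6,4) (6,4) (6,4)
{D/z/q/Stay, D/z/q/Out} → row (3,1) (3,1) (3,1) (3,1)
{D/y/r/Stay, D/y/r/Out, D/y/p/Stay, D/y/p/Out, D/y/q/Stay, D/y/q/Out} → row (6,5) (6,5) (6,7) (6,7)
{W/z/r/Stay, W/z/r/Out, W/z/p/Stay, W/z/p/Out, W/z/q/Stay, W/z/q/Out, W/y/r/Stay, W/y/r/Out, W/y/p/Stay, W/y/p/Out, W/y/q/Stay, W/y/q/Out} → row (5,7) (5,7) (5,7) (5,7)
That's 6 distinct rows out of 24 strategies.

6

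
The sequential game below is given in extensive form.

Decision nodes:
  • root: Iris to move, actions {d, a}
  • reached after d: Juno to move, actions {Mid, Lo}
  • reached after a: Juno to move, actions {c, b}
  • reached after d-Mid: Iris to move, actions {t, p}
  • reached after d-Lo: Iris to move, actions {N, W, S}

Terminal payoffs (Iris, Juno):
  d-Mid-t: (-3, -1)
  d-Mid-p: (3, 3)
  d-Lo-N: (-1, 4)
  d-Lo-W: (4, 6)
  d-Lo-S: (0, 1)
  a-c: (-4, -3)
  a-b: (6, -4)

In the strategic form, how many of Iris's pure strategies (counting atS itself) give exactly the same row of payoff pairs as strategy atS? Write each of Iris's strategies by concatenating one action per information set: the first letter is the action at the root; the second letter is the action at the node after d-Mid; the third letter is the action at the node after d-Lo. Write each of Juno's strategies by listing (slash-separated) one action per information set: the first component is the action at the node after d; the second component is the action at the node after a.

6

Row for atS (columns Mid/c, Mid/b, Lo/c, Lo/b): (-4,-3) (6,-4) (-4,-3) (6,-4).
Under atS, Iris's choice at the node after d-Mid and at the node after d-Lo can never be reached regardless of what Juno does, so varying those choices leaves every outcome unchanged.
Holding the reachable choices fixed and varying the unreachable ones freely already gives 2 × 3 = 6 equivalent strategies.
No other strategy reproduces this row, so those 6 are the full class: atN, atW, atS, apN, apW, apS.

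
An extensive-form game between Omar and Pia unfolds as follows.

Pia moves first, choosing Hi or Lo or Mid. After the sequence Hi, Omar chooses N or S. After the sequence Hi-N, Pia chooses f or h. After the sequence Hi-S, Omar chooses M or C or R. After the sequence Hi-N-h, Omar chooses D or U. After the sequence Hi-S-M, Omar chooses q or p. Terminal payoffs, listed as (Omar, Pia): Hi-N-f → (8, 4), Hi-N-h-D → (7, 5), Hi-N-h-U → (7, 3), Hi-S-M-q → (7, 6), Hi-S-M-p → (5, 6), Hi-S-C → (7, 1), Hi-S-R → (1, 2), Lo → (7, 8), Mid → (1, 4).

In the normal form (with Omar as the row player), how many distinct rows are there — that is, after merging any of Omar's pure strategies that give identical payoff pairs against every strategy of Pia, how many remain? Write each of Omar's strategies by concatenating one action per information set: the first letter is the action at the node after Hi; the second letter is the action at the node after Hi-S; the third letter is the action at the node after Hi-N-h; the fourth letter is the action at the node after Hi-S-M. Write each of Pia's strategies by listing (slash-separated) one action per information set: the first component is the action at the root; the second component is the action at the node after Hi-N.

Omar has 24 pure strategies: NMDq, NMDp, NMUq, NMUp, NCDq, NCDp, NCUq, NCUp, NRDq, NRDp, NRUq, NRUp, SMDq, SMDp, SMUq, SMUp, SCDq, SCDp, SCUq, SCUp, SRDq, SRDp, SRUq, SRUp. Columns: Hi/f, Hi/h, Lo/f, Lo/h, Mid/f, Mid/h.
{NMDq, NMDp, NCDq, NCDp, NRDq, NRDp} → row (8,4) (7,5) (7,8) (7,8) (1,4) (1,4)
{NMUq, NMUp, NCUq, NCUp, NRUq, NRUp} → row (8,4) (7,3) (7,8) (7,8) (1,4) (1,4)
{SMDq, SMUq} → row (7,6) (7,6) (7,8) (7,8) (1,4) (1,4)
{SMDp, SMUp} → row (5,6) (5,6) (7,8) (7,8) (1,4) (1,4)
{SCDq, SCDp, SCUq, SCUp} → row (7,1) (7,1) (7,8) (7,8) (1,4) (1,4)
{SRDq, SRDp, SRUq, SRUp} → row (1,2) (1,2) (7,8) (7,8) (1,4) (1,4)
That's 6 distinct rows out of 24 strategies.

6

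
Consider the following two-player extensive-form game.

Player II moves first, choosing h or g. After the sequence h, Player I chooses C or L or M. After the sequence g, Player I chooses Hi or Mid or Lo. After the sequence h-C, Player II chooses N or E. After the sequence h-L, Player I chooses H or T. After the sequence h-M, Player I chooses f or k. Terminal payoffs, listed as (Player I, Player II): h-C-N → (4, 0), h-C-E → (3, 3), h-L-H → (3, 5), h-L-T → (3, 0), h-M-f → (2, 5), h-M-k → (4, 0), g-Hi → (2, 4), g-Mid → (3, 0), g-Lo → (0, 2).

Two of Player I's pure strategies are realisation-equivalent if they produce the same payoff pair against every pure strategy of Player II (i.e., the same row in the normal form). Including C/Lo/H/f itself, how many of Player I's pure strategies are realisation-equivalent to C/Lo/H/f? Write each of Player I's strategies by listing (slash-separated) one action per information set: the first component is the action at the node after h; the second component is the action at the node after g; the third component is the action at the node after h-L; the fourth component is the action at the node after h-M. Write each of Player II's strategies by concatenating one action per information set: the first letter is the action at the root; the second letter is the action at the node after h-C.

Row for C/Lo/H/f (columns hN, hE, gN, gE): (4,0) (3,3) (0,2) (0,2).
Under C/Lo/H/f, Player I's choice at the node after h-L and at the node after h-M can never be reached regardless of what Player II does, so varying those choices leaves every outcome unchanged.
Holding the reachable choices fixed and varying the unreachable ones freely already gives 2 × 2 = 4 equivalent strategies.
No other strategy reproduces this row, so those 4 are the full class: C/Lo/H/f, C/Lo/H/k, C/Lo/T/f, C/Lo/T/k.

4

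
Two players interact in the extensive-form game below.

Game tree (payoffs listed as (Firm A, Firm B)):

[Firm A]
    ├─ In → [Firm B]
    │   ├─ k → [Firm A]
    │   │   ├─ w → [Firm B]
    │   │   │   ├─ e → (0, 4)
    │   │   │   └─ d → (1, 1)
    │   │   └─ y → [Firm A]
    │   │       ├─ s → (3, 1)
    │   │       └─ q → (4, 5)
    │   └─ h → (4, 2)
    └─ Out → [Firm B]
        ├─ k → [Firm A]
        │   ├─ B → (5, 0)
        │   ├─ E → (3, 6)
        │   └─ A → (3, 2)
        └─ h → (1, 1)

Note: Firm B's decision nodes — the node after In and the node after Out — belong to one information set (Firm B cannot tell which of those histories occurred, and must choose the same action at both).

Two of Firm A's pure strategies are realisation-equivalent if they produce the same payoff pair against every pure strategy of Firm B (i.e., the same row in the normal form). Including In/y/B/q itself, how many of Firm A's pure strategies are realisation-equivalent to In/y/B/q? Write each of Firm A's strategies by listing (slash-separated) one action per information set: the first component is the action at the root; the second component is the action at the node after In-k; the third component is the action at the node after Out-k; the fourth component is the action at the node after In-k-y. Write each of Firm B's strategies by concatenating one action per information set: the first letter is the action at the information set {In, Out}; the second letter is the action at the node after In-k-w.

Row for In/y/B/q (columns ke, kd, he, hd): (4,5) (4,5) (4,2) (4,2).
Under In/y/B/q, Firm A's choice at the node after Out-k can never be reached regardless of what Firm B does, so varying those choices leaves every outcome unchanged.
Holding the reachable choices fixed and varying the unreachable one freely already gives 3 equivalent strategies.
No other strategy reproduces this row, so those 3 are the full class: In/y/B/q, In/y/E/q, In/y/A/q.

3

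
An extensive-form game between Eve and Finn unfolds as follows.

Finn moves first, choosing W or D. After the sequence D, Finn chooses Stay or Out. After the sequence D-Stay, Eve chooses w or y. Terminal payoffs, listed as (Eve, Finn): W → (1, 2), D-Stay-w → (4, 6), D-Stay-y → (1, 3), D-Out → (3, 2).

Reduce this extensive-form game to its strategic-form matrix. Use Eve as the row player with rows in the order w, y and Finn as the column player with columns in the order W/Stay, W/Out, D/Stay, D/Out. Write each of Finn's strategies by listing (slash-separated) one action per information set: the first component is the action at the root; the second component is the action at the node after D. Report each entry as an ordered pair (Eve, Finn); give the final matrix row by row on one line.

       W/Stay    W/Out   D/Stay    D/Out
   w    (1,2)    (1,2)    (4,6)    (3,2)
   y    (1,2)    (1,2)    (1,3)    (3,2)

w: (1,2) (1,2) (4,6) (3,2) | y: (1,2) (1,2) (1,3) (3,2)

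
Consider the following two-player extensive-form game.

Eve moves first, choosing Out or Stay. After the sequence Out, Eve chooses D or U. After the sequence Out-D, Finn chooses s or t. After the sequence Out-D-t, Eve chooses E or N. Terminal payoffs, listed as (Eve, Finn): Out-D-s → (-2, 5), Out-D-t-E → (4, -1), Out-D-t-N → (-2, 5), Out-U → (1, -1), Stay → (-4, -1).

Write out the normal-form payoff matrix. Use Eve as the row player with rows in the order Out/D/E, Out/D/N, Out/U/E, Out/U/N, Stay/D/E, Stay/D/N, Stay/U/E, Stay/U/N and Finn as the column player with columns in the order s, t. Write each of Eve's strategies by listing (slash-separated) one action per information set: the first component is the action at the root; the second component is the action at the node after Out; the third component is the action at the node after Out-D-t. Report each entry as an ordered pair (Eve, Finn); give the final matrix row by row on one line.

Out/D/E: (-2,5) (4,-1) | Out/D/N: (-2,5) (-2,5) | Out/U/E: (1,-1) (1,-1) | Out/U/N: (1,-1) (1,-1) | Stay/D/E: (-4,-1) (-4,-1) | Stay/D/N: (-4,-1) (-4,-1) | Stay/U/E: (-4,-1) (-4,-1) | Stay/U/N: (-4,-1) (-4,-1)

Row Out/D/E: s→(-2,5), t→(4,-1)
Row Out/D/N: s→(-2,5), t→(-2,5)
Row Out/U/E: s→(1,-1), t→(1,-1)
Row Out/U/N: s→(1,-1), t→(1,-1)
Row Stay/D/E: s→(-4,-1), t→(-4,-1)
Row Stay/D/N: s→(-4,-1), t→(-4,-1)
Row Stay/U/E: s→(-4,-1), t→(-4,-1)
Row Stay/U/N: s→(-4,-1), t→(-4,-1)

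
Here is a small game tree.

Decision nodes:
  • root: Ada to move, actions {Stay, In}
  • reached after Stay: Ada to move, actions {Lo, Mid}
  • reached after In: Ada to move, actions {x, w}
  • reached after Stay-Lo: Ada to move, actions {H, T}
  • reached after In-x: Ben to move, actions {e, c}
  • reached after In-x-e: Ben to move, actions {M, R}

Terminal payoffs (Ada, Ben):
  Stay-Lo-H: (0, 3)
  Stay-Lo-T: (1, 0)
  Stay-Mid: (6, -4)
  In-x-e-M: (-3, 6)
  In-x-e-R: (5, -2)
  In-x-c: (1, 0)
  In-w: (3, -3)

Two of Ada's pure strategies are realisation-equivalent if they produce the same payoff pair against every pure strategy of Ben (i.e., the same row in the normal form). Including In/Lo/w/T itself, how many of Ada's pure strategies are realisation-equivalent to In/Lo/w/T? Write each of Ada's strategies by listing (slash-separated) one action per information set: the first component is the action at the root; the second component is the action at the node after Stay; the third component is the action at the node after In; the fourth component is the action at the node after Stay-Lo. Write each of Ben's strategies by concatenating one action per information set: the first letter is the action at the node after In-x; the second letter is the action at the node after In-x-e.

Row for In/Lo/w/T (columns eM, eR, cM, cR): (3,-3) (3,-3) (3,-3) (3,-3).
Under In/Lo/w/T, Ada's choice at the node after Stay and at the node after Stay-Lo can never be reached regardless of what Ben does, so varying those choices leaves every outcome unchanged.
Holding the reachable choices fixed and varying the unreachable ones freely already gives 2 × 2 = 4 equivalent strategies.
No other strategy reproduces this row, so those 4 are the full class: In/Lo/w/H, In/Lo/w/T, In/Mid/w/H, In/Mid/w/T.

4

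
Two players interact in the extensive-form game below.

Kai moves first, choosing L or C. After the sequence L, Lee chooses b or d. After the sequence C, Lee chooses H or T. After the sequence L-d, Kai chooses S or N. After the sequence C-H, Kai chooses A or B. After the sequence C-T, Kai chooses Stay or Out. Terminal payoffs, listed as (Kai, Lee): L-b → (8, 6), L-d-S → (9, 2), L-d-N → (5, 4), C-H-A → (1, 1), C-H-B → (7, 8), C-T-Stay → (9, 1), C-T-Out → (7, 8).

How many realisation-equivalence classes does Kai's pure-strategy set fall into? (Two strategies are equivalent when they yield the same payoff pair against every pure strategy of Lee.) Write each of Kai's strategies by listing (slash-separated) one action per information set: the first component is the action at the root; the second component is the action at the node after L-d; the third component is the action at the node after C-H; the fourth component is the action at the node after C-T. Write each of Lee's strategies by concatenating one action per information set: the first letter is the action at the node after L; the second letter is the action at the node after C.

6

Kai has 16 pure strategies: L/S/A/Stay, L/S/A/Out, L/S/B/Stay, L/S/B/Out, L/N/A/Stay, L/N/A/Out, L/N/B/Stay, L/N/B/Out, C/S/A/Stay, C/S/A/Out, C/S/B/Stay, C/S/B/Out, C/N/A/Stay, C/N/A/Out, C/N/B/Stay, C/N/B/Out. Columns: bH, bT, dH, dT.
{L/S/A/Stay, L/S/A/Out, L/S/B/Stay, L/S/B/Out} → row (8,6) (8,6) (9,2) (9,2)
{L/N/A/Stay, L/N/A/Out, L/N/B/Stay, L/N/B/Out} → row (8,6) (8,6) (5,4) (5,4)
{C/S/A/Stay, C/N/A/Stay} → row (1,1) (9,1) (1,1) (9,1)
{C/S/A/Out, C/N/A/Out} → row (1,1) (7,8) (1,1) (7,8)
{C/S/B/Stay, C/N/B/Stay} → row (7,8) (9,1) (7,8) (9,1)
{C/S/B/Out, C/N/B/Out} → row (7,8) (7,8) (7,8) (7,8)
That's 6 distinct rows out of 16 strategies.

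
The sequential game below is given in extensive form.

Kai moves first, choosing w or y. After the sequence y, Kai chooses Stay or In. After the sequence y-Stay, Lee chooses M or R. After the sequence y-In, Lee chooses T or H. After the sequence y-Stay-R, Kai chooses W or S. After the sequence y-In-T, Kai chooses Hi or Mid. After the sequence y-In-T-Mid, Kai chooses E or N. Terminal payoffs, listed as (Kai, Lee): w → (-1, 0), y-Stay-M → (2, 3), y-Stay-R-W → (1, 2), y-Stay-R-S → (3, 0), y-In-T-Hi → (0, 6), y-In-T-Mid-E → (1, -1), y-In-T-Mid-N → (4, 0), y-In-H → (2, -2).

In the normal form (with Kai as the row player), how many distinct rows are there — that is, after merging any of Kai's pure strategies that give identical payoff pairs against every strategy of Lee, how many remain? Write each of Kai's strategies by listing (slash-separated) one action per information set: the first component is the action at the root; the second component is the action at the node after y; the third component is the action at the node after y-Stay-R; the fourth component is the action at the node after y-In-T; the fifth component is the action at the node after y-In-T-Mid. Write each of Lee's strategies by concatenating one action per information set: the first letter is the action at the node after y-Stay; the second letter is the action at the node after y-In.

Kai has 32 pure strategies: w/Stay/W/Hi/E, w/Stay/W/Hi/N, w/Stay/W/Mid/E, w/Stay/W/Mid/N, w/Stay/S/Hi/E, w/Stay/S/Hi/N, w/Stay/S/Mid/E, w/Stay/S/Mid/N, w/In/W/Hi/E, w/In/W/Hi/N, w/In/W/Mid/E, w/In/W/Mid/N, w/In/S/Hi/E, w/In/S/Hi/N, w/In/S/Mid/E, w/In/S/Mid/N, y/Stay/W/Hi/E, y/Stay/W/Hi/N, y/Stay/W/Mid/E, y/Stay/W/Mid/N, y/Stay/S/Hi/E, y/Stay/S/Hi/N, y/Stay/S/Mid/E, y/Stay/S/Mid/N, y/In/W/Hi/E, y/In/W/Hi/N, y/In/W/Mid/E, y/In/W/Mid/N, y/In/S/Hi/E, y/In/S/Hi/N, y/In/S/Mid/E, y/In/S/Mid/N. Columns: MT, MH, RT, RH.
{w/Stay/W/Hi/E, w/Stay/W/Hi/N, w/Stay/W/Mid/E, w/Stay/W/Mid/N, w/Stay/S/Hi/E, w/Stay/S/Hi/N, w/Stay/S/Mid/E, w/Stay/S/Mid/N, w/In/W/Hi/E, w/In/W/Hi/N, w/In/W/Mid/E, w/In/W/Mid/N, w/In/S/Hi/E, w/In/S/Hi/N, w/In/S/Mid/E, w/In/S/Mid/N} → row (-1,0) (-1,0) (-1,0) (-1,0)
{y/Stay/W/Hi/E, y/Stay/W/Hi/N, y/Stay/W/Mid/E, y/Stay/W/Mid/N} → row (2,3) (2,3) (1,2) (1,2)
{y/Stay/S/Hi/E, y/Stay/S/Hi/N, y/Stay/S/Mid/E, y/Stay/S/Mid/N} → row (2,3) (2,3) (3,0) (3,0)
{y/In/W/Hi/E, y/In/W/Hi/N, y/In/S/Hi/E, y/In/S/Hi/N} → row (0,6) (2,-2) (0,6) (2,-2)
{y/In/W/Mid/E, y/In/S/Mid/E} → row (1,-1) (2,-2) (1,-1) (2,-2)
{y/In/W/Mid/N, y/In/S/Mid/N} → row (4,0) (2,-2) (4,0) (2,-2)
That's 6 distinct rows out of 32 strategies.

6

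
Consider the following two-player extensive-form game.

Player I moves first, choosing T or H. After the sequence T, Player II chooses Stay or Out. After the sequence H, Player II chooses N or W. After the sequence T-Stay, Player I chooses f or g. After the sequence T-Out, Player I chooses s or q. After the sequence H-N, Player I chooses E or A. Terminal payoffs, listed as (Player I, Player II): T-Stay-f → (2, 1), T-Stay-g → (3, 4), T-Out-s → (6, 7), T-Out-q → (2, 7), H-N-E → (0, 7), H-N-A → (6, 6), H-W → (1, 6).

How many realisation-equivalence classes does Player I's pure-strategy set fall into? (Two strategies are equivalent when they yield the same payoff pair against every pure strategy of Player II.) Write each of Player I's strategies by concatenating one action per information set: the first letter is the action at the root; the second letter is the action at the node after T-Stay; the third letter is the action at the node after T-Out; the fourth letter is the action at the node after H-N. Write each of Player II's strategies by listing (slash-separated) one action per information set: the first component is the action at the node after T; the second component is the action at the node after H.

6

Player I has 16 pure strategies: TfsE, TfsA, TfqE, TfqA, TgsE, TgsA, TgqE, TgqA, HfsE, HfsA, HfqE, HfqA, HgsE, HgsA, HgqE, HgqA. Columns: Stay/N, Stay/W, Out/N, Out/W.
{TfsE, TfsA} → row (2,1) (2,1) (6,7) (6,7)
{TfqE, TfqA} → row (2,1) (2,1) (2,7) (2,7)
{TgsE, TgsA} → row (3,4) (3,4) (6,7) (6,7)
{TgqE, TgqA} → row (3,4) (3,4) (2,7) (2,7)
{HfsE, HfqE, HgsE, HgqE} → row (0,7) (1,6) (0,7) (1,6)
{HfsA, HfqA, HgsA, HgqA} → row (6,6) (1,6) (6,6) (1,6)
That's 6 distinct rows out of 16 strategies.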